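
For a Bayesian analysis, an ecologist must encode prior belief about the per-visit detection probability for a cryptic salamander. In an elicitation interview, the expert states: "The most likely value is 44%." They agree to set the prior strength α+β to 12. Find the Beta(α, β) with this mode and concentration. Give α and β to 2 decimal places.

α = 5.40, β = 6.60

For α,β > 1 the Beta mode is (α−1)/(α+β−2). With α+β = 12, the mode is (α−1)/10.
Set (α−1)/10 = 0.44 → α = 1 + 0.44·10 = 5.40.
β = 12 − α = 6.60.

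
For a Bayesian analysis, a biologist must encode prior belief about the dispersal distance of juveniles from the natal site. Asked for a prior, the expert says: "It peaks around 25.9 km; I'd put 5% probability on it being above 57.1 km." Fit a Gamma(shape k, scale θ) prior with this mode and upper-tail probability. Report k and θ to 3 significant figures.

k ≈ 5.4, θ ≈ 5.88

Gamma(k,θ) with k>1 has mode (k−1)θ, so θ = 25.9/(k−1).
Need P(X < 57.1) = 0.95 with θ tied to k this way. Start at k = 2, θ = 25.9: P(X<57.1) ≈ 0.647.
Too low — raise k to concentrate. Iterating converges to k ≈ 5.4.
Then θ = 25.9/(5.4−1) ≈ 5.88.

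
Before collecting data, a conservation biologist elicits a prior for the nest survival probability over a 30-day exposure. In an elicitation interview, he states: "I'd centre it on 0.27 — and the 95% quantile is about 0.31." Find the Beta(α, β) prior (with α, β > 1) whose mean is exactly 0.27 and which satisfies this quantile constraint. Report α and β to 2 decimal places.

α ≈ 93.20, β ≈ 251.99

With mean 0.27 fixed, write α = 0.27s, β = 0.73s where s = α+β.
Need P(θ < 0.31) = 0.95 under Beta(0.27s, 0.73s). Normal approximation: (q−m)/√(m(1−m)/s) ≈ z_{0.95} = 1.64, so s ≈ 0.27·0.73·(1.64)²/(0.31−0.27)² = 333.3.
At s = 333.3: P(θ<0.31) ≈ 0.947. Adjusting to match 0.95 gives s ≈ 345.19.
So α = 0.27·345.19 ≈ 93.20, β = 0.73·345.19 ≈ 251.99.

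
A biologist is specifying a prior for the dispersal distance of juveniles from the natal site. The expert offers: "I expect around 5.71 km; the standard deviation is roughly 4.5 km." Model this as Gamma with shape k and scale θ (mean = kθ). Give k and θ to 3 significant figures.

k ≈ 1.61, θ ≈ 3.55

For Gamma(k, scale θ): mean = kθ, variance = kθ², so CV = 1/√k.
CV = SD/mean = 4.5/5.71 = 0.7881, hence k = 1/CV² = 1.61.
Then θ = mean/k = 5.71/1.61 = 3.55.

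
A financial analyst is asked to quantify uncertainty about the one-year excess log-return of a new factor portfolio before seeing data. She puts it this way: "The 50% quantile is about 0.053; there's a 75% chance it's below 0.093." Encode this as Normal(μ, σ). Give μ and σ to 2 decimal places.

The p-quantile of Normal(μ,σ) is μ + z_p·σ, with z_{0.5} = 0 and z_{0.75} = 0.6745.
Eliminate σ: μ = (z₂·x₁ − z₁·x₂)/(z₂ − z₁) = (0.6745·0.053 − (0)·0.093)/0.6745 = 0.05.
Then σ = (x₂ − x₁)/(z₂ − z₁) = (0.093 − 0.053)/0.6745 = 0.06.

μ = 0.05, σ = 0.06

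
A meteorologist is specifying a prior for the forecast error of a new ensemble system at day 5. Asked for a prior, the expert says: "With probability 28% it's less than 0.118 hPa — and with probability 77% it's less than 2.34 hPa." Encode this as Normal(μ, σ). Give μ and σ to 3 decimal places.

μ = 1.098, σ = 1.681

For Normal(μ,σ), the p-quantile is μ + z_p·σ. Here z_{0.28} = -0.5828, z_{0.77} = 0.7388.
So 0.118 = μ − 0.5828σ and 2.34 = μ + 0.7388σ.
Subtracting: σ = (2.34 − 0.118)/(0.7388 − (-0.5828)) = 1.681.
Then μ = 0.118 − (-0.5828)·1.681 = 1.098.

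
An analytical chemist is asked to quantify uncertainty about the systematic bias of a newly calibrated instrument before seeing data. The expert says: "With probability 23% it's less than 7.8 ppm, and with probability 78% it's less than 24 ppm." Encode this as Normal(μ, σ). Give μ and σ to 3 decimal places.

μ = 15.721, σ = 10.721

For Normal(μ,σ), the p-quantile is μ + z_p·σ. Here z_{0.23} = -0.7388, z_{0.78} = 0.7722.
So 7.8 = μ − 0.7388σ and 24 = μ + 0.7722σ.
Subtracting: σ = (24 − 7.8)/(0.7722 − (-0.7388)) = 10.721.
Then μ = 7.8 − (-0.7388)·10.721 = 15.721.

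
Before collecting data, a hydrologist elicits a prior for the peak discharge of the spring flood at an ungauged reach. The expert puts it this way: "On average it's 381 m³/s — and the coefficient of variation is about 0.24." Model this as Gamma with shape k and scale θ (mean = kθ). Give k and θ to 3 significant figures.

For Gamma(k, scale θ): mean = kθ, variance = kθ², so CV = 1/√k.
CV = 0.24, hence k = 1/CV² = 17.4.
Then θ = mean/k = 381/17.4 = 21.9.

k ≈ 17.4, θ ≈ 21.9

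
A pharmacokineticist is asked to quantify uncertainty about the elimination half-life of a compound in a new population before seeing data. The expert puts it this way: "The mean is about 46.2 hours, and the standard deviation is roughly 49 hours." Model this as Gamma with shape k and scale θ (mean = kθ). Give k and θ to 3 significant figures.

For Gamma(k, scale θ): mean = kθ, variance = kθ², so CV = 1/√k.
CV = SD/mean = 49/46.2 = 1.061, hence k = 1/CV² = 0.889.
Then θ = mean/k = 46.2/0.889 = 52.

k ≈ 0.889, θ ≈ 52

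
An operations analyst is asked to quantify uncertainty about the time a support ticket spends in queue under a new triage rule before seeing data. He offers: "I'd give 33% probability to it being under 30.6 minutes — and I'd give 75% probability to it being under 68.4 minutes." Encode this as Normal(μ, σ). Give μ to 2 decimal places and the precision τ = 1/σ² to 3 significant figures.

The p-quantile of Normal(μ,σ) is μ + z_p·σ, with z_{0.33} = -0.4399 and z_{0.75} = 0.6745.
Eliminate σ: μ = (z₂·x₁ − z₁·x₂)/(z₂ − z₁) = (0.6745·30.6 − (-0.4399)·68.4)/1.114 = 45.52.
Then σ = (x₂ − x₁)/(z₂ − z₁) = (68.4 − 30.6)/1.114 = 33.92.
Precision τ = 1/σ² = 1/33.92² = 0.000869.

μ = 45.52, τ = 0.000869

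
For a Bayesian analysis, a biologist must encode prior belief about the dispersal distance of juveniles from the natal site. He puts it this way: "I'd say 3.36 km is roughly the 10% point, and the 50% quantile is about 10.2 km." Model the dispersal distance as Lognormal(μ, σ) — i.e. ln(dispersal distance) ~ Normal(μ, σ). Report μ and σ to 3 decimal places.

If T ~ Lognormal(μ,σ) then ln T ~ Normal(μ,σ), so the p-quantile of ln T is μ + z_p·σ.
ln(3.36) = 1.212 and ln(10.2) = 2.322; z_{0.1} = -1.282, z_{0.5} = 0.
σ = (2.322 − 1.212)/(0 − (-1.282)) = 0.866.
μ = 1.212 − (-1.282)·0.866 = 2.322.

μ ≈ 2.322, σ ≈ 0.866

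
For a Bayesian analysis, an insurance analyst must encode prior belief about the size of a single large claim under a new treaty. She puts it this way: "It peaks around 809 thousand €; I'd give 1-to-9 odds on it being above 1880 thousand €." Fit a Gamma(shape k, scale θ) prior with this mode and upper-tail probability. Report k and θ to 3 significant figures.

Gamma(k,θ) with k>1 has mode (k−1)θ, so θ = 809/(k−1).
Need P(X < 1880) = 0.9 with θ tied to k this way. Start at k = 2, θ = 809: P(X<1880) ≈ 0.675.
Too low — raise k to concentrate. Iterating converges to k ≈ 3.7.
Then θ = 809/(3.7−1) ≈ 299.

k ≈ 3.7, θ ≈ 299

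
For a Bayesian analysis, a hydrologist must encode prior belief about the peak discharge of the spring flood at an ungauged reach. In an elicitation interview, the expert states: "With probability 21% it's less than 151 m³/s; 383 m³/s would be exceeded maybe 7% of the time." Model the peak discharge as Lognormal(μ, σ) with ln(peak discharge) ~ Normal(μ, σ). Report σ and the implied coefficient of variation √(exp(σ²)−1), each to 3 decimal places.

σ ≈ 0.408, CV ≈ 0.425

If T ~ Lognormal(μ,σ) then ln T ~ Normal(μ,σ), so the p-quantile of ln T is μ + z_p·σ.
ln(151) = 5.017 and ln(383) = 5.948; z_{0.21} = -0.8064, z_{0.93} = 1.476.
σ = (5.948 − 5.017)/(1.476 − (-0.8064)) = 0.408.
μ = 5.017 − (-0.8064)·0.408 = 5.346.
CV = √(exp(σ²)−1) = √(exp(0.1663)−1) = 0.425.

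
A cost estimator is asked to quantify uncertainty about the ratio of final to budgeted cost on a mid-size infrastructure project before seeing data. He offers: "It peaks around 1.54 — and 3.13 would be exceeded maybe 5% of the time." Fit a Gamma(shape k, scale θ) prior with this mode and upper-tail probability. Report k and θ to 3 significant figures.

Gamma(k,θ) with k>1 has mode (k−1)θ, so θ = 1.54/(k−1).
Need P(X < 3.13) = 0.95 with θ tied to k this way. Start at k = 2, θ = 1.54: P(X<3.13) ≈ 0.603.
Too low — raise k to concentrate. Iterating converges to k ≈ 6.5.
Then θ = 1.54/(6.5−1) ≈ 0.28.

k ≈ 6.5, θ ≈ 0.28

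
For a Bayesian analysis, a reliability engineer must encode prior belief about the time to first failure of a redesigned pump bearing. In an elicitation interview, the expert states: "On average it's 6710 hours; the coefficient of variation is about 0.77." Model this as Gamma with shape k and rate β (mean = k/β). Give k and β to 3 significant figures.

For Gamma(k, rate β): mean = k/β, variance = k/β², so CV = 1/√k.
CV = 0.77, hence k = 1/CV² = 1.69.
Then β = k/mean = 1.69/6710 = 0.000251.

k ≈ 1.69, β ≈ 0.000251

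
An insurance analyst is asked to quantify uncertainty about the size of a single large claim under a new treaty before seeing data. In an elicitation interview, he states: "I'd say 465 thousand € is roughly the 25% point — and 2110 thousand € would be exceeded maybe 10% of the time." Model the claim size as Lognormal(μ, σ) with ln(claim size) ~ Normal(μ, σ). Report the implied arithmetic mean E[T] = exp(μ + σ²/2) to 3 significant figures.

E[T] ≈ 1060 thousand €

If T ~ Lognormal(μ,σ) then ln T ~ Normal(μ,σ), so the p-quantile of ln T is μ + z_p·σ.
ln(465) = 6.142 and ln(2110) = 7.654; z_{0.25} = -0.6745, z_{0.9} = 1.282.
σ = (7.654 − 6.142)/(1.282 − (-0.6745)) = 0.773.
μ = 6.142 − (-0.6745)·0.773 = 6.664.
E[T] = exp(μ + σ²/2) = exp(6.664 + 0.2989) = 1060 thousand €.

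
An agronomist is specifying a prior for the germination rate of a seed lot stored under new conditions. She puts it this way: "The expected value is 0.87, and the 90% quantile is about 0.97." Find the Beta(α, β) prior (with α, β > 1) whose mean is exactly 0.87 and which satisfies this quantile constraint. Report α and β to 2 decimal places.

With mean 0.87 fixed, write α = 0.87s, β = 0.13s where s = α+β.
Need P(θ < 0.97) = 0.9 under Beta(0.87s, 0.13s). Normal approximation: (q−m)/√(m(1−m)/s) ≈ z_{0.9} = 1.28, so s ≈ 0.87·0.13·(1.28)²/(0.97−0.87)² = 18.6.
At s = 18.6: P(θ<0.97) ≈ 0.954. Adjusting to match 0.9 gives s ≈ 12.26.
So α = 0.87·12.26 ≈ 10.66, β = 0.13·12.26 ≈ 1.59.

α ≈ 10.66, β ≈ 1.59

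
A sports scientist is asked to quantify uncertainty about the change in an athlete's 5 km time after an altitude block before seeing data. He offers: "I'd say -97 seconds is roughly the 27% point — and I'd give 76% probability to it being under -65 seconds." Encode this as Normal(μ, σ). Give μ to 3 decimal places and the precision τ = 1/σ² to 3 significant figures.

For Normal(μ,σ), the p-quantile is μ + z_p·σ. Here z_{0.27} = -0.6128, z_{0.76} = 0.7063.
So -97 = μ − 0.6128σ and -65 = μ + 0.7063σ.
Subtracting: σ = (-65 − -97)/(0.7063 − (-0.6128)) = 24.259.
Then μ = -97 − (-0.6128)·24.259 = -82.134.
Precision τ = 1/σ² = 1/24.26² = 0.0017.

μ = -82.134, τ = 0.0017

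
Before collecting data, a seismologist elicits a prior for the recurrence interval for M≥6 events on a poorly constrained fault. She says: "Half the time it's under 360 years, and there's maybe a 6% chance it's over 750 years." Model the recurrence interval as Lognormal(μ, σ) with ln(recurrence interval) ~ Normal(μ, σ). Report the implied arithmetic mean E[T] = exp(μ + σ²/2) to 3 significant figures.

E[T] ≈ 402 years

If T ~ Lognormal(μ,σ) then ln T ~ Normal(μ,σ), so the p-quantile of ln T is μ + z_p·σ.
ln(360) = 5.886 and ln(750) = 6.62; z_{0.5} = 0, z_{0.94} = 1.555.
σ = (6.62 − 5.886)/(1.555 − (0)) = 0.472.
μ = 5.886 − (0)·0.472 = 5.886.
E[T] = exp(μ + σ²/2) = exp(5.886 + 0.1114) = 402 years.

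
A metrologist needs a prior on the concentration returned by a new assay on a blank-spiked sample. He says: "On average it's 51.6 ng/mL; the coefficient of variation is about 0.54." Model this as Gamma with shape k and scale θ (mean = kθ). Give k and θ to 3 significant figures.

k ≈ 3.43, θ ≈ 15

For Gamma(k, scale θ): mean = kθ, variance = kθ², so CV = 1/√k.
CV = 0.54, hence k = 1/CV² = 3.43.
Then θ = mean/k = 51.6/3.43 = 15.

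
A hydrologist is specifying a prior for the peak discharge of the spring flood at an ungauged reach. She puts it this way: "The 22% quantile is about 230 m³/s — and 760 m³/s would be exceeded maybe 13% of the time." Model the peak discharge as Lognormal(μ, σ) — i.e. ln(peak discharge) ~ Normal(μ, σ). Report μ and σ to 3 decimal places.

If T ~ Lognormal(μ,σ) then ln T ~ Normal(μ,σ), so the p-quantile of ln T is μ + z_p·σ.
ln(230) = 5.438 and ln(760) = 6.633; z_{0.22} = -0.7722, z_{0.87} = 1.126.
σ = (6.633 − 5.438)/(1.126 − (-0.7722)) = 0.630.
μ = 5.438 − (-0.7722)·0.630 = 5.924.

μ ≈ 5.924, σ ≈ 0.630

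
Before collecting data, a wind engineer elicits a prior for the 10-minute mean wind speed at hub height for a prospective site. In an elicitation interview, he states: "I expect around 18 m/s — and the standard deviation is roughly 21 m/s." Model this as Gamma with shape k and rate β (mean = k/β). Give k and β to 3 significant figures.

k ≈ 0.735, β ≈ 0.0408

For Gamma(k, rate β): mean = k/β, variance = k/β², so CV = 1/√k.
CV = SD/mean = 21/18 = 1.167, hence k = 1/CV² = 0.735.
Then β = k/mean = 0.735/18 = 0.0408.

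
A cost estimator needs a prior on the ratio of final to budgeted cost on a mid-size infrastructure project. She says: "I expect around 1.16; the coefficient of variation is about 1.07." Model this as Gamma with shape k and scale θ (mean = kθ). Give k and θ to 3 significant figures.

k ≈ 0.873, θ ≈ 1.33

For Gamma(k, scale θ): mean = kθ, variance = kθ², so CV = 1/√k.
CV = 1.07, hence k = 1/CV² = 0.873.
Then θ = mean/k = 1.16/0.873 = 1.33.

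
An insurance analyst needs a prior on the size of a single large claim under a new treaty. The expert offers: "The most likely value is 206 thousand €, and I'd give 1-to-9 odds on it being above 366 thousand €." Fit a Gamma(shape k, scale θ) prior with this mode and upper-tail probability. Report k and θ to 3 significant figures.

k ≈ 6.76, θ ≈ 35.8

Gamma(k,θ) with k>1 has mode (k−1)θ, so θ = 206/(k−1).
Need P(X < 366) = 0.9 with θ tied to k this way. Start at k = 2, θ = 206: P(X<366) ≈ 0.530.
Too low — raise k to concentrate. Iterating converges to k ≈ 6.76.
Then θ = 206/(6.76−1) ≈ 35.8.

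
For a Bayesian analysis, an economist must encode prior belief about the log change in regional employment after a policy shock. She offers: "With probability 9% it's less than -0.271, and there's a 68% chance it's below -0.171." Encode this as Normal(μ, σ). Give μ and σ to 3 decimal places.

μ = -0.197, σ = 0.055

For Normal(μ,σ), the p-quantile is μ + z_p·σ. Here z_{0.09} = -1.341, z_{0.68} = 0.4677.
So -0.271 = μ − 1.341σ and -0.171 = μ + 0.4677σ.
Subtracting: σ = (-0.171 − -0.271)/(0.4677 − (-1.341)) = 0.055.
Then μ = -0.271 − (-1.341)·0.055 = -0.197.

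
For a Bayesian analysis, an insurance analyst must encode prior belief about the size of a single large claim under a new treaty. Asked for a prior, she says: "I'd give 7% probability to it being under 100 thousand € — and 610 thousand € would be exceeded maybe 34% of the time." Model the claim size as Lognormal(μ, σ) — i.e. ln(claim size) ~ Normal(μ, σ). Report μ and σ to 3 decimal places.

μ ≈ 6.018, σ ≈ 0.958

If T ~ Lognormal(μ,σ) then ln T ~ Normal(μ,σ), so the p-quantile of ln T is μ + z_p·σ.
ln(100) = 4.605 and ln(610) = 6.413; z_{0.07} = -1.476, z_{0.66} = 0.4125.
σ = (6.413 − 4.605)/(0.4125 − (-1.476)) = 0.958.
μ = 4.605 − (-1.476)·0.958 = 6.018.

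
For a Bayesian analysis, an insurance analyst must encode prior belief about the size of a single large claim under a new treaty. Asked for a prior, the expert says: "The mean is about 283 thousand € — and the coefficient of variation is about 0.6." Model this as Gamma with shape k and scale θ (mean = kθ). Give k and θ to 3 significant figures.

For Gamma(k, scale θ): mean = kθ, variance = kθ², so CV = 1/√k.
CV = 0.6, hence k = 1/CV² = 2.78.
Then θ = mean/k = 283/2.78 = 102.

k ≈ 2.78, θ ≈ 102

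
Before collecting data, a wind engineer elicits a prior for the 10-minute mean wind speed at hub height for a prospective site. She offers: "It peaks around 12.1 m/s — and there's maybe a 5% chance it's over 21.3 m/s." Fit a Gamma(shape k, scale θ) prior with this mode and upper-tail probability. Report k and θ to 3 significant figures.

Gamma(k,θ) with k>1 has mode (k−1)θ, so θ = 12.1/(k−1).
Need P(X < 21.3) = 0.95 with θ tied to k this way. Start at k = 2, θ = 12.1: P(X<21.3) ≈ 0.525.
Too low — raise k to concentrate. Iterating converges to k ≈ 9.72.
Then θ = 12.1/(9.72−1) ≈ 1.39.

k ≈ 9.72, θ ≈ 1.39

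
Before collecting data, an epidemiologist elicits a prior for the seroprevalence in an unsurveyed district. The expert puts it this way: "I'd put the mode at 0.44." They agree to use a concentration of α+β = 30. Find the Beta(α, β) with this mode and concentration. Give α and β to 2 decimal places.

For α,β > 1 the Beta mode is (α−1)/(α+β−2). With α+β = 30, the mode is (α−1)/28.
Set (α−1)/28 = 0.44 → α = 1 + 0.44·28 = 13.32.
β = 30 − α = 16.68.

α = 13.32, β = 16.68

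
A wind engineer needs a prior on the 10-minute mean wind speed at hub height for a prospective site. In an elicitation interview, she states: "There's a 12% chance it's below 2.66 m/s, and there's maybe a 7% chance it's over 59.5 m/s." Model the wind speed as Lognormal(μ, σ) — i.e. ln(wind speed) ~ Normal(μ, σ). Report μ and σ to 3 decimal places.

If T ~ Lognormal(μ,σ) then ln T ~ Normal(μ,σ), so the p-quantile of ln T is μ + z_p·σ.
ln(2.66) = 0.9783 and ln(59.5) = 4.086; z_{0.12} = -1.175, z_{0.93} = 1.476.
σ = (4.086 − 0.9783)/(1.476 − (-1.175)) = 1.172.
μ = 0.9783 − (-1.175)·1.172 = 2.356.

μ ≈ 2.356, σ ≈ 1.172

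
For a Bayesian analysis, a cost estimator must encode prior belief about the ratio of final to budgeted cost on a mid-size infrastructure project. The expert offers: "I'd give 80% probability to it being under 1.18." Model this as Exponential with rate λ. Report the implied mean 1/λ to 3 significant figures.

mean ≈ 0.733

P(T < 1.18) = 1 − e^(−λ·1.18) = 0.8, so λ = −ln(1−0.8)/1.18 = −ln(0.2)/1.18 = 1.36.
Mean = 1/λ = 0.733.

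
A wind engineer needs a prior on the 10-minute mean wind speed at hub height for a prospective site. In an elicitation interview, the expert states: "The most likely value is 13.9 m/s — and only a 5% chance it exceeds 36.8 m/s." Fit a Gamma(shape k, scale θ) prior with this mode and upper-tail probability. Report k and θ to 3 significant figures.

Gamma(k,θ) with k>1 has mode (k−1)θ, so θ = 13.9/(k−1).
Need P(X < 36.8) = 0.95 with θ tied to k this way. Start at k = 2, θ = 13.9: P(X<36.8) ≈ 0.742.
Too low — raise k to concentrate. Iterating converges to k ≈ 3.85.
Then θ = 13.9/(3.85−1) ≈ 4.89.

k ≈ 3.85, θ ≈ 4.89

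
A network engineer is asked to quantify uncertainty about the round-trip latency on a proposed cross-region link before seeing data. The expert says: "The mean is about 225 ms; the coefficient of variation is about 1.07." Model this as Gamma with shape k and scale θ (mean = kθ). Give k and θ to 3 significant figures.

k ≈ 0.873, θ ≈ 258

For Gamma(k, scale θ): mean = kθ, variance = kθ², so CV = 1/√k.
CV = 1.07, hence k = 1/CV² = 0.873.
Then θ = mean/k = 225/0.873 = 258.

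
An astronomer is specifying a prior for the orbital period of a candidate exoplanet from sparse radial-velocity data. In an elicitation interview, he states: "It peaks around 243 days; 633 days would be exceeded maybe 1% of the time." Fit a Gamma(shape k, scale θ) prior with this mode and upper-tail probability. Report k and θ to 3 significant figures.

k ≈ 6.07, θ ≈ 47.9

Gamma(k,θ) with k>1 has mode (k−1)θ, so θ = 243/(k−1).
Need P(X < 633) = 0.99 with θ tied to k this way. Start at k = 2, θ = 243: P(X<633) ≈ 0.734.
Too low — raise k to concentrate. Iterating converges to k ≈ 6.07.
Then θ = 243/(6.07−1) ≈ 47.9.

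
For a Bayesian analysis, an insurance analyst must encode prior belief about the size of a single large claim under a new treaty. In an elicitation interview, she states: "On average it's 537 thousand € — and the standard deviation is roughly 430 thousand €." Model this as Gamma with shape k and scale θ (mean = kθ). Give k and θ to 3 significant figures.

For Gamma(k, scale θ): mean = kθ, variance = kθ², so CV = 1/√k.
CV = SD/mean = 430/537 = 0.8007, hence k = 1/CV² = 1.56.
Then θ = mean/k = 537/1.56 = 344.

k ≈ 1.56, θ ≈ 344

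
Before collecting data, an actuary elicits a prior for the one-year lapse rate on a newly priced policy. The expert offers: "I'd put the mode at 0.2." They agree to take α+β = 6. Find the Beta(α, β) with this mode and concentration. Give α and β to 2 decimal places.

α = 1.80, β = 4.20

For α,β > 1 the Beta mode is (α−1)/(α+β−2). With α+β = 6, the mode is (α−1)/4.
Set (α−1)/4 = 0.2 → α = 1 + 0.2·4 = 1.80.
β = 6 − α = 4.20.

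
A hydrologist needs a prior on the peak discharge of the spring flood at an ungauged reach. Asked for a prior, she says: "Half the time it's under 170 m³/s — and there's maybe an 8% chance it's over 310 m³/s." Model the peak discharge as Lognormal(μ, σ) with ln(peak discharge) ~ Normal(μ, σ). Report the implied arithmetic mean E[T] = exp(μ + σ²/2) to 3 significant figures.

If T ~ Lognormal(μ,σ) then ln T ~ Normal(μ,σ), so the p-quantile of ln T is μ + z_p·σ.
ln(170) = 5.136 and ln(310) = 5.737; z_{0.5} = 0, z_{0.92} = 1.405.
σ = (5.737 − 5.136)/(1.405 − (0)) = 0.428.
μ = 5.136 − (0)·0.428 = 5.136.
E[T] = exp(μ + σ²/2) = exp(5.136 + 0.0914) = 186 m³/s.

E[T] ≈ 186 m³/s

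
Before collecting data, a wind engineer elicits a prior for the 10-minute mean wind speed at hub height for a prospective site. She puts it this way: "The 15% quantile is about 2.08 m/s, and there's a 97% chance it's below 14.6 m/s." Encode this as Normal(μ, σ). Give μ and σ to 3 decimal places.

μ = 6.528, σ = 4.292

The p-quantile of Normal(μ,σ) is μ + z_p·σ, with z_{0.15} = -1.036 and z_{0.97} = 1.881.
Eliminate σ: μ = (z₂·x₁ − z₁·x₂)/(z₂ − z₁) = (1.881·2.08 − (-1.036)·14.6)/2.917 = 6.528.
Then σ = (x₂ − x₁)/(z₂ − z₁) = (14.6 − 2.08)/2.917 = 4.292.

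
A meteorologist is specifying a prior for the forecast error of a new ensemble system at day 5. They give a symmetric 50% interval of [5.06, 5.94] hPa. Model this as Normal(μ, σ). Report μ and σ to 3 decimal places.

A symmetric 50% interval runs μ ± z·σ with z = 0.6745.
Half-width = 0.44, so σ = 0.44/0.6745 = 0.652.
μ is the interval midpoint, 5.500.

μ = 5.500, σ = 0.652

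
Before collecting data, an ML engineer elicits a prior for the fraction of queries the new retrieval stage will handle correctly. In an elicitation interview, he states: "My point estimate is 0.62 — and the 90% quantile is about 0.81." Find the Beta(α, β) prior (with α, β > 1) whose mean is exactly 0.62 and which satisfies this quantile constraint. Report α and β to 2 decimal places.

α ≈ 5.96, β ≈ 3.65

With mean 0.62 fixed, write α = 0.62s, β = 0.38s where s = α+β.
Need P(θ < 0.81) = 0.9 under Beta(0.62s, 0.38s). Normal approximation: (q−m)/√(m(1−m)/s) ≈ z_{0.9} = 1.28, so s ≈ 0.62·0.38·(1.28)²/(0.81−0.62)² = 10.7.
At s = 10.7: P(θ<0.81) ≈ 0.914. Adjusting to match 0.9 gives s ≈ 9.61.
So α = 0.62·9.61 ≈ 5.96, β = 0.38·9.61 ≈ 3.65.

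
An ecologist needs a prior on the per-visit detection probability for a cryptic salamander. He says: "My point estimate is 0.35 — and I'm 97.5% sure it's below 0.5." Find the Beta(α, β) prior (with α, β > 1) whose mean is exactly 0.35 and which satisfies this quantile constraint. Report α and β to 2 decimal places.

α ≈ 14.40, β ≈ 26.75

With mean 0.35 fixed, write α = 0.35s, β = 0.65s where s = α+β.
Need P(θ < 0.5) = 0.975 under Beta(0.35s, 0.65s). Normal approximation: (q−m)/√(m(1−m)/s) ≈ z_{0.975} = 1.96, so s ≈ 0.35·0.65·(1.96)²/(0.5−0.35)² = 38.8.
At s = 38.8: P(θ<0.5) ≈ 0.972. Adjusting to match 0.975 gives s ≈ 41.15.
So α = 0.35·41.15 ≈ 14.40, β = 0.65·41.15 ≈ 26.75.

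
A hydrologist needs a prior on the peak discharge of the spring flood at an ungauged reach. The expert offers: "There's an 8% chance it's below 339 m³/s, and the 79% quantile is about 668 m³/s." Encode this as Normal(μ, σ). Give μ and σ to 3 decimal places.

The p-quantile of Normal(μ,σ) is μ + z_p·σ, with z_{0.08} = -1.405 and z_{0.79} = 0.8064.
Eliminate σ: μ = (z₂·x₁ − z₁·x₂)/(z₂ − z₁) = (0.8064·339 − (-1.405)·668)/2.211 = 548.030.
Then σ = (x₂ − x₁)/(z₂ − z₁) = (668 − 339)/2.211 = 148.768.

μ = 548.030, σ = 148.768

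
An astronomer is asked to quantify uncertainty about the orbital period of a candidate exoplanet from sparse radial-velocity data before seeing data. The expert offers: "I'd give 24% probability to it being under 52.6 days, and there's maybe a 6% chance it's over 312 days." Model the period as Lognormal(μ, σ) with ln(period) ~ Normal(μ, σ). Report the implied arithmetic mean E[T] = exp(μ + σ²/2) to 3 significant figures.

If T ~ Lognormal(μ,σ) then ln T ~ Normal(μ,σ), so the p-quantile of ln T is μ + z_p·σ.
ln(52.6) = 3.963 and ln(312) = 5.743; z_{0.24} = -0.7063, z_{0.94} = 1.555.
σ = (5.743 − 3.963)/(1.555 − (-0.7063)) = 0.787.
μ = 3.963 − (-0.7063)·0.787 = 4.519.
E[T] = exp(μ + σ²/2) = exp(4.519 + 0.3100) = 125 days.

E[T] ≈ 125 days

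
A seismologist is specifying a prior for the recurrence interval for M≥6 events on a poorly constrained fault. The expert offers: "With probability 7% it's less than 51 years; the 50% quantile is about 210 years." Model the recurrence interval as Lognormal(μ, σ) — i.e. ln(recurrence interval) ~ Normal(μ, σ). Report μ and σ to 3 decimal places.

μ ≈ 5.347, σ ≈ 0.959

If T ~ Lognormal(μ,σ) then ln T ~ Normal(μ,σ), so the p-quantile of ln T is μ + z_p·σ.
ln(51) = 3.932 and ln(210) = 5.347; z_{0.07} = -1.476, z_{0.5} = 0.
σ = (5.347 − 3.932)/(0 − (-1.476)) = 0.959.
μ = 3.932 − (-1.476)·0.959 = 5.347.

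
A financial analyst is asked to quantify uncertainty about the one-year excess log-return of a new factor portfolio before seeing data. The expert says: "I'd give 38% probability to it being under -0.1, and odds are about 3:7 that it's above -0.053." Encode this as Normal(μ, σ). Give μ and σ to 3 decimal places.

μ = -0.083, σ = 0.057

The p-quantile of Normal(μ,σ) is μ + z_p·σ, with z_{0.38} = -0.3055 and z_{0.7} = 0.5244.
Eliminate σ: μ = (z₂·x₁ − z₁·x₂)/(z₂ − z₁) = (0.5244·-0.1 − (-0.3055)·-0.053)/0.8299 = -0.083.
Then σ = (x₂ − x₁)/(z₂ − z₁) = (-0.053 − -0.1)/0.8299 = 0.057.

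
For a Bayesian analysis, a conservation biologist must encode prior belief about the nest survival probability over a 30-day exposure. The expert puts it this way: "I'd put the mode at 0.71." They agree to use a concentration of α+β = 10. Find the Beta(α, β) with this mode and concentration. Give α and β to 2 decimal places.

α = 6.68, β = 3.32

For α,β > 1 the Beta mode is (α−1)/(α+β−2). With α+β = 10, the mode is (α−1)/8.
Set (α−1)/8 = 0.71 → α = 1 + 0.71·8 = 6.68.
β = 10 − α = 3.32.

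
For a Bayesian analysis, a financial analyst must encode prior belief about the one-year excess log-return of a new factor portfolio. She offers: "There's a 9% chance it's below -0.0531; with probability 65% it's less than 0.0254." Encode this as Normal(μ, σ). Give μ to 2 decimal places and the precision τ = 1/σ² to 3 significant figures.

μ = 0.01, τ = 483

For Normal(μ,σ), the p-quantile is μ + z_p·σ. Here z_{0.09} = -1.341, z_{0.65} = 0.3853.
So -0.0531 = μ − 1.341σ and 0.0254 = μ + 0.3853σ.
Subtracting: σ = (0.0254 − -0.0531)/(0.3853 − (-1.341)) = 0.05.
Then μ = -0.0531 − (-1.341)·0.05 = 0.01.
Precision τ = 1/σ² = 1/0.04548² = 483.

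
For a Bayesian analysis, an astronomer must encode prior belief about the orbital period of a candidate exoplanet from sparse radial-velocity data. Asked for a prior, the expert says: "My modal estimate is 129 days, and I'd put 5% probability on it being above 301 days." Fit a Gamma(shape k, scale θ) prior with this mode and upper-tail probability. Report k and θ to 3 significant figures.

k ≈ 4.81, θ ≈ 33.8

Gamma(k,θ) with k>1 has mode (k−1)θ, so θ = 129/(k−1).
Need P(X < 301) = 0.95 with θ tied to k this way. Start at k = 2, θ = 129: P(X<301) ≈ 0.677.
Too low — raise k to concentrate. Iterating converges to k ≈ 4.81.
Then θ = 129/(4.81−1) ≈ 33.8.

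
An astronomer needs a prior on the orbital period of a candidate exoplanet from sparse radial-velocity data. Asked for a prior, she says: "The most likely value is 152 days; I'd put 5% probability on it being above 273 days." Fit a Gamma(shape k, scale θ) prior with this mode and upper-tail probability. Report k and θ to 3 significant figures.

k ≈ 9.13, θ ≈ 18.7

Gamma(k,θ) with k>1 has mode (k−1)θ, so θ = 152/(k−1).
Need P(X < 273) = 0.95 with θ tied to k this way. Start at k = 2, θ = 152: P(X<273) ≈ 0.536.
Too low — raise k to concentrate. Iterating converges to k ≈ 9.13.
Then θ = 152/(9.13−1) ≈ 18.7.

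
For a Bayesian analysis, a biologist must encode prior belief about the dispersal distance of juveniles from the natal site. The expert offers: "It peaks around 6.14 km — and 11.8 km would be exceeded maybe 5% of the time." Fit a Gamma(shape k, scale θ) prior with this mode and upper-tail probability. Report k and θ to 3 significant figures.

Gamma(k,θ) with k>1 has mode (k−1)θ, so θ = 6.14/(k−1).
Need P(X < 11.8) = 0.95 with θ tied to k this way. Start at k = 2, θ = 6.14: P(X<11.8) ≈ 0.572.
Too low — raise k to concentrate. Iterating converges to k ≈ 7.51.
Then θ = 6.14/(7.51−1) ≈ 0.943.

k ≈ 7.51, θ ≈ 0.943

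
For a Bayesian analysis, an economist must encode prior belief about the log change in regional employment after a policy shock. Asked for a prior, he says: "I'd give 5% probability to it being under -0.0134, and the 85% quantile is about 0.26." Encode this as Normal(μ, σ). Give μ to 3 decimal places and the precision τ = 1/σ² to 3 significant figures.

The p-quantile of Normal(μ,σ) is μ + z_p·σ, with z_{0.05} = -1.645 and z_{0.85} = 1.036.
Eliminate σ: μ = (z₂·x₁ − z₁·x₂)/(z₂ − z₁) = (1.036·-0.0134 − (-1.645)·0.26)/2.681 = 0.154.
Then σ = (x₂ − x₁)/(z₂ − z₁) = (0.26 − -0.0134)/2.681 = 0.102.
Precision τ = 1/σ² = 1/0.102² = 96.2.

μ = 0.154, τ = 96.2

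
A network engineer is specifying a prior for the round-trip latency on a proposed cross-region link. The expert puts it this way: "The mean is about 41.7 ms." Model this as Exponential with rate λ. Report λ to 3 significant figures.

λ ≈ 0.024

Exponential mean = 1/λ, so λ = 1/41.7 = 0.024.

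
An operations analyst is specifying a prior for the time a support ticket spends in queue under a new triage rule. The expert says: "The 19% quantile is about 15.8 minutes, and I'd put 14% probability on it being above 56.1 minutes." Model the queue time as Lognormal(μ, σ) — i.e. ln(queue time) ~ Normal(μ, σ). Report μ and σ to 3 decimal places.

μ ≈ 3.328, σ ≈ 0.647

If T ~ Lognormal(μ,σ) then ln T ~ Normal(μ,σ), so the p-quantile of ln T is μ + z_p·σ.
ln(15.8) = 2.76 and ln(56.1) = 4.027; z_{0.19} = -0.8779, z_{0.86} = 1.08.
σ = (4.027 − 2.76)/(1.08 − (-0.8779)) = 0.647.
μ = 2.76 − (-0.8779)·0.647 = 3.328.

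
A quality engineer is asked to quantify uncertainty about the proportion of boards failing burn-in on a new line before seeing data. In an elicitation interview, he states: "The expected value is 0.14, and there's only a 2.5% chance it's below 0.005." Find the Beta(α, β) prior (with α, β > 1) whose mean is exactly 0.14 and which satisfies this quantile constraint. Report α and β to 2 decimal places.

α ≈ 1.07, β ≈ 6.56

With mean 0.14 fixed, write α = 0.14s, β = 0.86s where s = α+β.
Need P(θ < 0.005) = 0.025 under Beta(0.14s, 0.86s). Normal approximation: (q−m)/√(m(1−m)/s) ≈ z_{0.025} = -1.96, so s ≈ 0.14·0.86·(-1.96)²/(0.005−0.14)² = 25.4.
At s = 25.4: P(θ<0.005) ≈ 0.000. Adjusting to match 0.025 gives s ≈ 7.63.
So α = 0.14·7.63 ≈ 1.07, β = 0.86·7.63 ≈ 6.56.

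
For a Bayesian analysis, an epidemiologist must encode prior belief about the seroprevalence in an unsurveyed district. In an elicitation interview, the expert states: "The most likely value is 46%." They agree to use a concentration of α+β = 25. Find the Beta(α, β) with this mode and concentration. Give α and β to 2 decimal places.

α = 11.58, β = 13.42

For α,β > 1 the Beta mode is (α−1)/(α+β−2). With α+β = 25, the mode is (α−1)/23.
Set (α−1)/23 = 0.46 → α = 1 + 0.46·23 = 11.58.
β = 25 − α = 13.42.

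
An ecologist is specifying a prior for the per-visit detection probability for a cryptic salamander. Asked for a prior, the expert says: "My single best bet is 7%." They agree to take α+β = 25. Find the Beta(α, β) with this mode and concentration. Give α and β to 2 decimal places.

For α,β > 1 the Beta mode is (α−1)/(α+β−2). With α+β = 25, the mode is (α−1)/23.
Set (α−1)/23 = 0.07 → α = 1 + 0.07·23 = 2.61.
β = 25 − α = 22.39.

α = 2.61, β = 22.39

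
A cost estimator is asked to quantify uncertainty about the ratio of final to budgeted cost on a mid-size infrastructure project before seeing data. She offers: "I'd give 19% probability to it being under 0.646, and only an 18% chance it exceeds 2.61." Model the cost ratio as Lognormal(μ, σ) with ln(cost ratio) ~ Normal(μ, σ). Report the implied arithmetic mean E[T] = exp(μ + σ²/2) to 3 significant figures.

E[T] ≈ 1.73

If T ~ Lognormal(μ,σ) then ln T ~ Normal(μ,σ), so the p-quantile of ln T is μ + z_p·σ.
ln(0.646) = -0.437 and ln(2.61) = 0.9594; z_{0.19} = -0.8779, z_{0.82} = 0.9154.
σ = (0.9594 − -0.437)/(0.9154 − (-0.8779)) = 0.779.
μ = -0.437 − (-0.8779)·0.779 = 0.247.
E[T] = exp(μ + σ²/2) = exp(0.247 + 0.3031) = 1.73.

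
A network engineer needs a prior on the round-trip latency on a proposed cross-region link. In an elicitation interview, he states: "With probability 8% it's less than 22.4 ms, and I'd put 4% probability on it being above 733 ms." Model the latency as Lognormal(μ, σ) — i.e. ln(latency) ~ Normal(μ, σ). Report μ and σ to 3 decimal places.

μ ≈ 4.662, σ ≈ 1.105

If T ~ Lognormal(μ,σ) then ln T ~ Normal(μ,σ), so the p-quantile of ln T is μ + z_p·σ.
ln(22.4) = 3.109 and ln(733) = 6.597; z_{0.08} = -1.405, z_{0.96} = 1.751.
σ = (6.597 − 3.109)/(1.751 − (-1.405)) = 1.105.
μ = 3.109 − (-1.405)·1.105 = 4.662.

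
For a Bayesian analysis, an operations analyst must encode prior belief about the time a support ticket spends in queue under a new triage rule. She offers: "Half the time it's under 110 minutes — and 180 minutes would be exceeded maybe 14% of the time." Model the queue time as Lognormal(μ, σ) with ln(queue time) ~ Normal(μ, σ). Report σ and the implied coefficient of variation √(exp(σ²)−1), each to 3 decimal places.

σ ≈ 0.456, CV ≈ 0.481

If T ~ Lognormal(μ,σ) then ln T ~ Normal(μ,σ), so the p-quantile of ln T is μ + z_p·σ.
ln(110) = 4.7 and ln(180) = 5.193; z_{0.5} = 0, z_{0.86} = 1.08.
σ = (5.193 − 4.7)/(1.08 − (0)) = 0.456.
μ = 4.7 − (0)·0.456 = 4.700.
CV = √(exp(σ²)−1) = √(exp(0.2078)−1) = 0.481.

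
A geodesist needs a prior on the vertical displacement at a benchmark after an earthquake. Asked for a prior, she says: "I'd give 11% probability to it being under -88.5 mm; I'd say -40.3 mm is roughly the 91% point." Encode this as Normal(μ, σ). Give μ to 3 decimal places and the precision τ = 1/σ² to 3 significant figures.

μ = -65.472, τ = 0.00284

For Normal(μ,σ), the p-quantile is μ + z_p·σ. Here z_{0.11} = -1.227, z_{0.91} = 1.341.
So -88.5 = μ − 1.227σ and -40.3 = μ + 1.341σ.
Subtracting: σ = (-40.3 − -88.5)/(1.341 − (-1.227)) = 18.775.
Then μ = -88.5 − (-1.227)·18.775 = -65.472.
Precision τ = 1/σ² = 1/18.77² = 0.00284.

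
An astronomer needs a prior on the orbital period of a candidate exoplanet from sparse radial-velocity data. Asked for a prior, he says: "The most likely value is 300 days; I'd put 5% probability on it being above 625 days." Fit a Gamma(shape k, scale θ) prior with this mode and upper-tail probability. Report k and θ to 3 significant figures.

Gamma(k,θ) with k>1 has mode (k−1)θ, so θ = 300/(k−1).
Need P(X < 625) = 0.95 with θ tied to k this way. Start at k = 2, θ = 300: P(X<625) ≈ 0.616.
Too low — raise k to concentrate. Iterating converges to k ≈ 6.13.
Then θ = 300/(6.13−1) ≈ 58.5.

k ≈ 6.13, θ ≈ 58.5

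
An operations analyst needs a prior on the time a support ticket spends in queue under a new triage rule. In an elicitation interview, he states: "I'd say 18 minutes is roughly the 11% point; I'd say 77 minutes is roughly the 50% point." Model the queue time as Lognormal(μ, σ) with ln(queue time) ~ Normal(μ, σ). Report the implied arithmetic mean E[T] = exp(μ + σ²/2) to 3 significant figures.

If T ~ Lognormal(μ,σ) then ln T ~ Normal(μ,σ), so the p-quantile of ln T is μ + z_p·σ.
ln(18) = 2.89 and ln(77) = 4.344; z_{0.11} = -1.227, z_{0.5} = 0.
σ = (4.344 − 2.89)/(0 − (-1.227)) = 1.185.
μ = 2.89 − (-1.227)·1.185 = 4.344.
E[T] = exp(μ + σ²/2) = exp(4.344 + 0.7021) = 155 minutes.

E[T] ≈ 155 minutes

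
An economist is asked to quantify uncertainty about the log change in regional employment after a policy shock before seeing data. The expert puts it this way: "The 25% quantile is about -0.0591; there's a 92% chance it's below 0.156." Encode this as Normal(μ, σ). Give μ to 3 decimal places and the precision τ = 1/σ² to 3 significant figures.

μ = 0.011, τ = 93.5

For Normal(μ,σ), the p-quantile is μ + z_p·σ. Here z_{0.25} = -0.6745, z_{0.92} = 1.405.
So -0.0591 = μ − 0.6745σ and 0.156 = μ + 1.405σ.
Subtracting: σ = (0.156 − -0.0591)/(1.405 − (-0.6745)) = 0.103.
Then μ = -0.0591 − (-0.6745)·0.103 = 0.011.
Precision τ = 1/σ² = 1/0.1034² = 93.5.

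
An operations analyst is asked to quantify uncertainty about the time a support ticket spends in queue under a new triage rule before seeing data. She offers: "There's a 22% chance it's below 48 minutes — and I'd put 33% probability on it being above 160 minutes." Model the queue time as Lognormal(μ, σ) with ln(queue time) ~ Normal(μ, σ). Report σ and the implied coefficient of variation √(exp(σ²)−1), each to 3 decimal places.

If T ~ Lognormal(μ,σ) then ln T ~ Normal(μ,σ), so the p-quantile of ln T is μ + z_p·σ.
ln(48) = 3.871 and ln(160) = 5.075; z_{0.22} = -0.7722, z_{0.67} = 0.4399.
σ = (5.075 − 3.871)/(0.4399 − (-0.7722)) = 0.993.
μ = 3.871 − (-0.7722)·0.993 = 4.638.
CV = √(exp(σ²)−1) = √(exp(0.9866)−1) = 1.297.

σ ≈ 0.993, CV ≈ 1.297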